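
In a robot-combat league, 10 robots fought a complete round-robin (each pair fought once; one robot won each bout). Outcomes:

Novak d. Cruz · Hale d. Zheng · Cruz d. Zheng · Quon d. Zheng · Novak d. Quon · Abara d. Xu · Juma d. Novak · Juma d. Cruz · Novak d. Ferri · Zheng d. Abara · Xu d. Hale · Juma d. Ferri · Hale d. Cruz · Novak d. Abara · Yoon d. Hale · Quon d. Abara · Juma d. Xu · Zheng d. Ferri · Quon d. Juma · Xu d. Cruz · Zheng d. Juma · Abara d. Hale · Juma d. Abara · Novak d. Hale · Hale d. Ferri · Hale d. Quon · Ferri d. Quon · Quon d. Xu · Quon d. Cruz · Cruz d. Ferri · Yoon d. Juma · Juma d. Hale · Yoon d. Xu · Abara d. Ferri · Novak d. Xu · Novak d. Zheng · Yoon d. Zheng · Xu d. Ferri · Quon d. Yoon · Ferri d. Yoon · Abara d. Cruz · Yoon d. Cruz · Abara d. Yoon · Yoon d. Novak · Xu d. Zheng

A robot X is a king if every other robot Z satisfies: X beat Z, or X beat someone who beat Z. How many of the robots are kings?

Zheng reaches everyone (king).
Novak reaches everyone (king).
Abara reaches everyone (king).
Quon reaches everyone (king).
Ferri reaches everyone (king).
Juma reaches everyone (king).
Hale cannot reach Novak in two steps.
Xu cannot reach Novak in two steps.
Cruz cannot reach Novak, Hale, Xu in two steps.
Yoon reaches everyone (king).
Kings: Zheng, Novak, Abara, Quon, Ferri, Juma, Yoon — 7.

7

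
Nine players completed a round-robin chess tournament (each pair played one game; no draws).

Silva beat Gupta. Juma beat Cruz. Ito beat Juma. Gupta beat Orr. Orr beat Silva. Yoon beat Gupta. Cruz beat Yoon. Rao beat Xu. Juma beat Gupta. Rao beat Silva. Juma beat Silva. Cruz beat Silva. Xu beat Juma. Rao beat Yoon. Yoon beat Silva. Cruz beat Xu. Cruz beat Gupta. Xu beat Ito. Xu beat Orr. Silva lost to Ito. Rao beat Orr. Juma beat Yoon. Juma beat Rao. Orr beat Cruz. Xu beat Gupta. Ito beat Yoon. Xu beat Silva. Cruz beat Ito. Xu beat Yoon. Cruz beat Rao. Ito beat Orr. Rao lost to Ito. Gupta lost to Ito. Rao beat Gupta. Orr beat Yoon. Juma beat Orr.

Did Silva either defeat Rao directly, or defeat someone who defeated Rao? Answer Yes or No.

Silva did not beat Rao directly.
Silva beat Gupta, but each of them lost to Rao. No two-step path.

No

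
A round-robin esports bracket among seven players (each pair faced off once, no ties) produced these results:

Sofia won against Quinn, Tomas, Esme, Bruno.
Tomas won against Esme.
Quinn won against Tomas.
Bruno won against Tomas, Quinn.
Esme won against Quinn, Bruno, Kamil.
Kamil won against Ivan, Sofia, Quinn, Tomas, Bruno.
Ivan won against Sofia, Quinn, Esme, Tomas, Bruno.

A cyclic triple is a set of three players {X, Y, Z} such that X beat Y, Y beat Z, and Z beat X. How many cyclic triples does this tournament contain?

5

Win totals: Kamil 5, Quinn 1, Ivan 5, Tomas 1, Esme 3, Bruno 2, Sofia 4.
A player with w wins dominates both others in C(w,2) triples; summing gives 10 + 0 + 10 + 0 + 3 + 1 + 6 = 30 transitive triples.
Total triples C(7,3) = 35, so cyclic triples = 35 − 30 = 5.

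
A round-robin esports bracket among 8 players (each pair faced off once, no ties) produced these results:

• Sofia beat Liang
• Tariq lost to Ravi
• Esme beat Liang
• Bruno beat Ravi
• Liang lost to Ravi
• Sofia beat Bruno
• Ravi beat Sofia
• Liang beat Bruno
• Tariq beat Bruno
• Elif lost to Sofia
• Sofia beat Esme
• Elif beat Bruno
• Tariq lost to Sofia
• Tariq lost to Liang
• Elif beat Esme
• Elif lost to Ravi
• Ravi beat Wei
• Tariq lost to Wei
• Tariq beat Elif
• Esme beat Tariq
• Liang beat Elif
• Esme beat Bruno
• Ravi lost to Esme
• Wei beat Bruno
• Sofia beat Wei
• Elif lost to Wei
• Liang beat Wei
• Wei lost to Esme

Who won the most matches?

Sofia

Win totals: Esme 5, Liang 4, Ravi 5, Tariq 2, Elif 2, Bruno 1, Sofia 6, Wei 3.
Sofia leads with 6 wins (next highest: 5).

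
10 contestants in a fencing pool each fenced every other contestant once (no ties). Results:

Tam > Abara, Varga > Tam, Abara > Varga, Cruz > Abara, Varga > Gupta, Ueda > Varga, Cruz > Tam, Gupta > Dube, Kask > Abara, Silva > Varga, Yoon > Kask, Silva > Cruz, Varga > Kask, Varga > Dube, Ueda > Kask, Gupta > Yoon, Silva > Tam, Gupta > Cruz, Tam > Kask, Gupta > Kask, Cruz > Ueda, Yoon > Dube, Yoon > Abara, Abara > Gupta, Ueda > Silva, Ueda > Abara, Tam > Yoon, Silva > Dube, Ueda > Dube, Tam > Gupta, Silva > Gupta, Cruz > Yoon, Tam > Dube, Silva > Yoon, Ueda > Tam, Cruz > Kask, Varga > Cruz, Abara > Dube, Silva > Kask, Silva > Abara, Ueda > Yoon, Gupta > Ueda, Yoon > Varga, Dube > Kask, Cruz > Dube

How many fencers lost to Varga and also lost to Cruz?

3

Varga beat: Tam, Kask, Cruz, Dube, Gupta.
Cruz beat: Ueda, Tam, Kask, Yoon, Dube, Abara.
Both beat: Tam, Kask, Dube — 3.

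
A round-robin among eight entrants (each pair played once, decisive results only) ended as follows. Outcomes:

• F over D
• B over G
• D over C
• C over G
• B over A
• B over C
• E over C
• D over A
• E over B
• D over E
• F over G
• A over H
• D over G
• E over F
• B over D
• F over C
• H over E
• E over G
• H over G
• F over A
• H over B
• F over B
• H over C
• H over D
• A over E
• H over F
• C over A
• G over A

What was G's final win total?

1

G's results: beat A; lost to B, C, D, E, F, H.
That is 1 win.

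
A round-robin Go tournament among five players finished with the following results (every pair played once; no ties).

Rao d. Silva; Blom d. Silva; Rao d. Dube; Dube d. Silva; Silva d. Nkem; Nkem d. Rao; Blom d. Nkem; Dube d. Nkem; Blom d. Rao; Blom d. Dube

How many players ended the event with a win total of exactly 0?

0

Win totals: Blom 4, Silva 1, Nkem 1, Rao 2, Dube 2.
No player has exactly 0 wins.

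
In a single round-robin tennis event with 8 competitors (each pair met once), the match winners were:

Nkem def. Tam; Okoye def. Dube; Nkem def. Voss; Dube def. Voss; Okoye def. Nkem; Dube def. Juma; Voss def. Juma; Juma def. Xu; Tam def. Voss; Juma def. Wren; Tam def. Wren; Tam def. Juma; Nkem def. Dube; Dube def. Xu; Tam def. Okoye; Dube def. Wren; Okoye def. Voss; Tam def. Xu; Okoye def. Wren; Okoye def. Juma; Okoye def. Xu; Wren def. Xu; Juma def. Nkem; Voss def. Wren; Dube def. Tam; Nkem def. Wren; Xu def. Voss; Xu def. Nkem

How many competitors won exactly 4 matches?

1

Win totals: Dube 5, Tam 5, Okoye 6, Voss 2, Nkem 4, Juma 3, Wren 1, Xu 2.
Exactly 4: Nkem — 1 competitor.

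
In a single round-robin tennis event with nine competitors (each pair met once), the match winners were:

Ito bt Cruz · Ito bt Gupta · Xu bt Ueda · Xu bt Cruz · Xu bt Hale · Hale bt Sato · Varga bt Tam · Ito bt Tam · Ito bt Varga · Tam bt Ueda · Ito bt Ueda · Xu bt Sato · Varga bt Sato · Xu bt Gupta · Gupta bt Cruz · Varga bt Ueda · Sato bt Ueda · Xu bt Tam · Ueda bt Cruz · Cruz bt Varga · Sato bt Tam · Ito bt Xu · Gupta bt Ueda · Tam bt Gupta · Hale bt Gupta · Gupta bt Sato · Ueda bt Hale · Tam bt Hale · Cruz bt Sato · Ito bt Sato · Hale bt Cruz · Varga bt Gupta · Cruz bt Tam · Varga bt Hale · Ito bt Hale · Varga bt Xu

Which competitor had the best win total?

Win totals: Xu 6, Sato 2, Gupta 3, Ito 8, Cruz 3, Tam 3, Ueda 2, Hale 3, Varga 6.
Ito leads with 8 wins (next highest: 6).

Ito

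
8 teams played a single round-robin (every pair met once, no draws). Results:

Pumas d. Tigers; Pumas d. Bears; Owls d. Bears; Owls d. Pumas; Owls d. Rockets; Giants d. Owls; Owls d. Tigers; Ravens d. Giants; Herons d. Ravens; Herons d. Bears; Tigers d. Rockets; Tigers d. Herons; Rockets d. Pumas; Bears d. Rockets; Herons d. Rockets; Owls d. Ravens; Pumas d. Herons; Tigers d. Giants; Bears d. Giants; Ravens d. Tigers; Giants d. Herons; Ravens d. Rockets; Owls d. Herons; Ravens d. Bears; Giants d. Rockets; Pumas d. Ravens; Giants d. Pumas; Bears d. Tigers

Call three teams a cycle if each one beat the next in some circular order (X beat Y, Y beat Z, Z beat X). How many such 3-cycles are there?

14

Win totals: Bears 3, Giants 4, Ravens 4, Herons 3, Pumas 4, Tigers 3, Owls 6, Rockets 1.
A team with w wins dominates both others in C(w,2) triples; summing gives 3 + 6 + 6 + 3 + 6 + 3 + 15 + 0 = 42 transitive triples.
Total triples C(8,3) = 56, so cyclic triples = 56 − 42 = 14.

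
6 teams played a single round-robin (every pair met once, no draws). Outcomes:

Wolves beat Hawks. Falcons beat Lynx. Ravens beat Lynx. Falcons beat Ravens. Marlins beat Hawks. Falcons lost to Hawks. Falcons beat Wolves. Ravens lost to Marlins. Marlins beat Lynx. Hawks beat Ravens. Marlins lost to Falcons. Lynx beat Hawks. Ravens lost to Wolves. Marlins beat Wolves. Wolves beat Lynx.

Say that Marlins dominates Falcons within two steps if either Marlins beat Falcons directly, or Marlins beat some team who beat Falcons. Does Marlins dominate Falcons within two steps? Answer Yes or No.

Yes

Marlins did not beat Falcons directly.
Marlins beat Wolves, Ravens, Hawks, Lynx. Of those, Hawks beat Falcons.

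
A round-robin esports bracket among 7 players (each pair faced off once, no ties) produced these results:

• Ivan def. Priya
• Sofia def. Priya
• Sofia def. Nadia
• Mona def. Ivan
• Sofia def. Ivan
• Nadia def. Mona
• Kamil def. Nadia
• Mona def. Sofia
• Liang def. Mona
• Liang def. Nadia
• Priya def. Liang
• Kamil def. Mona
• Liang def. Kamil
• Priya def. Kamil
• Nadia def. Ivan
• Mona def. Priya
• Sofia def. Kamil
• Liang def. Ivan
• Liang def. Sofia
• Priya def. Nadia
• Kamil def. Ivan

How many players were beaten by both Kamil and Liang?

3

Kamil beat: Mona, Ivan, Nadia.
Liang beat: Mona, Sofia, Kamil, Ivan, Nadia.
Both beat: Mona, Ivan, Nadia — 3.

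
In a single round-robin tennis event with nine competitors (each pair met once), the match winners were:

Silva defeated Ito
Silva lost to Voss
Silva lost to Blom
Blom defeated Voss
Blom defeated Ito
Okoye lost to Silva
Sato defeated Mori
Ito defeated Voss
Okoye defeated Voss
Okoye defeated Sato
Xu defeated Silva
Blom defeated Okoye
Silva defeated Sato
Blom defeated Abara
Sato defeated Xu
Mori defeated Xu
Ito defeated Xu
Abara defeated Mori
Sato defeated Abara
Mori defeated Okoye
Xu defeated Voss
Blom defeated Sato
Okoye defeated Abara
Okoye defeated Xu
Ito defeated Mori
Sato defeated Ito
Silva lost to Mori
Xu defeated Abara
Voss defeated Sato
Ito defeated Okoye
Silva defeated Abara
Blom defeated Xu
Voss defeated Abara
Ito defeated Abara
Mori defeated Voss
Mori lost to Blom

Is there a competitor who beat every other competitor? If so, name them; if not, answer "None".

Blom has 8 wins out of 8 opponents — a perfect record.

Blom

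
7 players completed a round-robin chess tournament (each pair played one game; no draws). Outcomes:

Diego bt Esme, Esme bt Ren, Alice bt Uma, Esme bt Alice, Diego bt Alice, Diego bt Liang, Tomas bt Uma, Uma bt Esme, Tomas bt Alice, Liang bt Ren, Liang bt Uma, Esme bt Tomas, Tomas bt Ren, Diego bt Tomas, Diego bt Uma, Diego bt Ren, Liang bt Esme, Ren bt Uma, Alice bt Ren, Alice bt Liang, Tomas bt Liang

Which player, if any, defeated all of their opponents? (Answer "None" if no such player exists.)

Diego

Diego has 6 wins out of 6 opponents — a perfect record.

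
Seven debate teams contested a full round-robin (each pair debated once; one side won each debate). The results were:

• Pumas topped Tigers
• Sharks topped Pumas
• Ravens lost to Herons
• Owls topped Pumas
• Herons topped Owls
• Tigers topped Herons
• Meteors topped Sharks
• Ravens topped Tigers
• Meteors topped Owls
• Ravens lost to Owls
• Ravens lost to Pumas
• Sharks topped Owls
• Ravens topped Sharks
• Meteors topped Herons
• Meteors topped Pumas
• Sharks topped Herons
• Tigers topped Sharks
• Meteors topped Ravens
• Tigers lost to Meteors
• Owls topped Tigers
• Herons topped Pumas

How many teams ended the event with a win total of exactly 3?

Win totals: Herons 3, Tigers 2, Ravens 2, Meteors 6, Sharks 3, Pumas 2, Owls 3.
Exactly 3: Herons, Sharks, Owls — 3 teams.

3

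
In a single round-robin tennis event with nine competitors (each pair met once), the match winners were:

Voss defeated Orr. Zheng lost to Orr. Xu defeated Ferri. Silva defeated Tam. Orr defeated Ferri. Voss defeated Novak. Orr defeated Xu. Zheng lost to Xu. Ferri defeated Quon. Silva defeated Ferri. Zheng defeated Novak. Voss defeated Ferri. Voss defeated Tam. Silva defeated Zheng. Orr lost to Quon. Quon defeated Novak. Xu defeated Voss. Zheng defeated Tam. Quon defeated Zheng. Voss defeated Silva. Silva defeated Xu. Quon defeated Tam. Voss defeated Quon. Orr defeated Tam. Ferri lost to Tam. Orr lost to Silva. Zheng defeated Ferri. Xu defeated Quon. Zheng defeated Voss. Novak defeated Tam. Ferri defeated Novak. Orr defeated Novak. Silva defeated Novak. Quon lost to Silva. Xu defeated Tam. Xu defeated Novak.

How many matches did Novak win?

1

Novak's results: beat Tam; lost to Orr, Xu, Silva, Zheng, Ferri, Quon, Voss.
That is 1 win.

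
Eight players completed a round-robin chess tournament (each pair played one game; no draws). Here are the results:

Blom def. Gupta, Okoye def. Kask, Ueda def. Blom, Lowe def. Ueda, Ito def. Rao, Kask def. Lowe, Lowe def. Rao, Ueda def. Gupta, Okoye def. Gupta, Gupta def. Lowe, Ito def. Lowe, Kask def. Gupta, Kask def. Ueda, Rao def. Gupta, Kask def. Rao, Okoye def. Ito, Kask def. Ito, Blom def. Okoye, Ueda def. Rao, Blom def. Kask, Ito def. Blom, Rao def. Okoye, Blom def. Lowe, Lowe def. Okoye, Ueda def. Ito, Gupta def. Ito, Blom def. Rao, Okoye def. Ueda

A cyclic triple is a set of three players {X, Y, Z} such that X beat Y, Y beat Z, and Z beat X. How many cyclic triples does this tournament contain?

16

Win totals: Ito 3, Blom 5, Gupta 2, Ueda 4, Kask 5, Rao 2, Okoye 4, Lowe 3.
A player with w wins dominates both others in C(w,2) triples; summing gives 3 + 10 + 1 + 6 + 10 + 1 + 6 + 3 = 40 transitive triples.
Total triples C(8,3) = 56, so cyclic triples = 56 − 40 = 16.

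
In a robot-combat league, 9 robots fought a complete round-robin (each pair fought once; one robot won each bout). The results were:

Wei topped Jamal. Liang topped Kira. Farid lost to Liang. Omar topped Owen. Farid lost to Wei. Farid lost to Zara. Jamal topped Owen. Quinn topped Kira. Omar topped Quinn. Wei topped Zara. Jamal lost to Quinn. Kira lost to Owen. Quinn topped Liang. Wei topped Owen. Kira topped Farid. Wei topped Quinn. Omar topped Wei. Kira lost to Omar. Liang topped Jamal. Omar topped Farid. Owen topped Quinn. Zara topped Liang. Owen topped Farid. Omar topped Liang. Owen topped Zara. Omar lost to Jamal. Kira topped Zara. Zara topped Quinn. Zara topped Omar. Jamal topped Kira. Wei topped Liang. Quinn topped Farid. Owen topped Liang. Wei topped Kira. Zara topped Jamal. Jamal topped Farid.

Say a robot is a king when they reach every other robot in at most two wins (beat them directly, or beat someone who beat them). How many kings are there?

Jamal reaches everyone (king).
Farid cannot reach Jamal, Liang, Omar, Zara, Owen, Quinn, Wei, Kira in two steps.
Liang cannot reach Quinn, Wei in two steps.
Omar reaches everyone (king).
Zara reaches everyone (king).
Owen cannot reach Wei in two steps.
Quinn cannot reach Wei in two steps.
Wei reaches everyone (king).
Kira cannot reach Owen, Wei in two steps.
Kings: Jamal, Omar, Zara, Wei — 4.

4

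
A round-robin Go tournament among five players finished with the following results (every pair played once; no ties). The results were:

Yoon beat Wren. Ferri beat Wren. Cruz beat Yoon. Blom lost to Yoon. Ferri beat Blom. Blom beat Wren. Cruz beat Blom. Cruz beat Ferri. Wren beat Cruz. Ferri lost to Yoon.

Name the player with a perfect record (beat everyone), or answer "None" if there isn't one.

Highest win total is Yoon with 3 (out of 4 possible).
Yoon lost to Cruz, so no player went undefeated.

None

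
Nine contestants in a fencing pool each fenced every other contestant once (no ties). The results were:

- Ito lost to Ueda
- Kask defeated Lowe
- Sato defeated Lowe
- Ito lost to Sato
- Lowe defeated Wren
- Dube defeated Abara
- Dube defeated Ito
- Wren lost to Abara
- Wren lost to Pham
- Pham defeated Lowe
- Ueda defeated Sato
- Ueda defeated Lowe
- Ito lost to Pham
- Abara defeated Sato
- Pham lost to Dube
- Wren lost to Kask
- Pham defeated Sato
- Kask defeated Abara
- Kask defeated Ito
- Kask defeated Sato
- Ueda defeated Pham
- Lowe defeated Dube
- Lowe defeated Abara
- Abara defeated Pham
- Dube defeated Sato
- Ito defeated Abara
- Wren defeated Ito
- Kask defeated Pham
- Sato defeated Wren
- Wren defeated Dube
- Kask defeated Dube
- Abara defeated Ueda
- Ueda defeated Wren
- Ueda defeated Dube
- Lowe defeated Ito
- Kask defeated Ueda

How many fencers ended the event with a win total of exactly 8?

1

Win totals: Ueda 6, Pham 4, Kask 8, Sato 3, Wren 2, Lowe 4, Ito 1, Abara 4, Dube 4.
Exactly 8: Kask — 1 fencer.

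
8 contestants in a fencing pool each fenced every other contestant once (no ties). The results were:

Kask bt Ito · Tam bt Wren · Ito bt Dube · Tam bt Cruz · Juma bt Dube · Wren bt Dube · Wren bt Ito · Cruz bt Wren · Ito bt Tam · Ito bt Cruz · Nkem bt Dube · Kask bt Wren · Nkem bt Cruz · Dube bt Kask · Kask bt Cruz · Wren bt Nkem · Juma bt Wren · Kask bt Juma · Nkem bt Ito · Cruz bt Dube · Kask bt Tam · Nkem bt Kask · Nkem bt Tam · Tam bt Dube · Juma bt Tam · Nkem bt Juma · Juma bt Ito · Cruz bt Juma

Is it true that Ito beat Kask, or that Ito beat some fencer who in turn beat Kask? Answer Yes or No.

Ito did not beat Kask directly.
Ito beat Cruz, Tam, Dube. Of those, Dube beat Kask.

Yes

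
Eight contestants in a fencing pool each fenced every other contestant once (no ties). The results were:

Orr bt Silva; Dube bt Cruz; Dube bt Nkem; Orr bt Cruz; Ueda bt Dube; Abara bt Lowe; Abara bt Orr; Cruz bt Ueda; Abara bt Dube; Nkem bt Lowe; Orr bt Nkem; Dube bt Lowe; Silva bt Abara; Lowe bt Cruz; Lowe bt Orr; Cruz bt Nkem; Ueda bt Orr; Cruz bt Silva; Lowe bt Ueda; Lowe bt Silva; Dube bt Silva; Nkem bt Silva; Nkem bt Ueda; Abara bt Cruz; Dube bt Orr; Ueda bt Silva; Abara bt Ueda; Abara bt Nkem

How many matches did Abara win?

6

Abara's results: beat Lowe, Nkem, Ueda, Cruz, Dube, Orr; lost to Silva.
That is 6 wins.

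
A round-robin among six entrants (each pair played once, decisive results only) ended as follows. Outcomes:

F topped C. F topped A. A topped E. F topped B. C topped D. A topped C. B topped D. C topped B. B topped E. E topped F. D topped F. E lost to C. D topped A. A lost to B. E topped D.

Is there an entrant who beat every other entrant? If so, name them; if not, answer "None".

Highest win total is F with 3 (out of 5 possible).
F lost to D, E, so no entrant went undefeated.

None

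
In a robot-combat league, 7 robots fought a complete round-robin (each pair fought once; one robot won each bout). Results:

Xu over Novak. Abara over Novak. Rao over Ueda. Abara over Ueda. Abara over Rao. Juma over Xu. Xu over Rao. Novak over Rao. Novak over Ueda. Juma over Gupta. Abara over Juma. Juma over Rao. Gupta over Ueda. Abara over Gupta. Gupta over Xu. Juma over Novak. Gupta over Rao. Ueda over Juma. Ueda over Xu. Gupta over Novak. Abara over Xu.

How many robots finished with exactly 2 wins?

3

Win totals: Rao 1, Gupta 4, Novak 2, Ueda 2, Xu 2, Juma 4, Abara 6.
Exactly 2: Novak, Ueda, Xu — 3 robots.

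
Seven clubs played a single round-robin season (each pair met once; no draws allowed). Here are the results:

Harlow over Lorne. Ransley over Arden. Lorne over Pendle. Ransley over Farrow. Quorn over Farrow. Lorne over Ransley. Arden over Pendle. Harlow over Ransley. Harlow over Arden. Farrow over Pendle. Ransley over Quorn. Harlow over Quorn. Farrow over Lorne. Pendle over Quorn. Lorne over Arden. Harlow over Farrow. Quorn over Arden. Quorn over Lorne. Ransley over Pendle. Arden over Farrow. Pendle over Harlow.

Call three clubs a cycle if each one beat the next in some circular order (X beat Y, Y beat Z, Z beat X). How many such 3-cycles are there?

10

Win totals: Harlow 5, Farrow 2, Ransley 4, Arden 2, Lorne 3, Quorn 3, Pendle 2.
A club with w wins dominates both others in C(w,2) triples; summing gives 10 + 1 + 6 + 1 + 3 + 3 + 1 = 25 transitive triples.
Total triples C(7,3) = 35, so cyclic triples = 35 − 25 = 10.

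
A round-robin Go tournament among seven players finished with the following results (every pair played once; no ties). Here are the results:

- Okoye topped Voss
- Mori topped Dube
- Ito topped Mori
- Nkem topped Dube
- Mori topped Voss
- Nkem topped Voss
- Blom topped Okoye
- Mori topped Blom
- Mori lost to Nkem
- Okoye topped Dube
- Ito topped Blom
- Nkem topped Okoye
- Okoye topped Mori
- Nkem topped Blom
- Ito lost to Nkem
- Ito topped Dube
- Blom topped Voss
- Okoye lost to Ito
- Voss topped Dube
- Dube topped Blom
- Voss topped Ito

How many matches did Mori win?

Mori's results: beat Blom, Voss, Dube; lost to Ito, Okoye, Nkem.
That is 3 wins.

3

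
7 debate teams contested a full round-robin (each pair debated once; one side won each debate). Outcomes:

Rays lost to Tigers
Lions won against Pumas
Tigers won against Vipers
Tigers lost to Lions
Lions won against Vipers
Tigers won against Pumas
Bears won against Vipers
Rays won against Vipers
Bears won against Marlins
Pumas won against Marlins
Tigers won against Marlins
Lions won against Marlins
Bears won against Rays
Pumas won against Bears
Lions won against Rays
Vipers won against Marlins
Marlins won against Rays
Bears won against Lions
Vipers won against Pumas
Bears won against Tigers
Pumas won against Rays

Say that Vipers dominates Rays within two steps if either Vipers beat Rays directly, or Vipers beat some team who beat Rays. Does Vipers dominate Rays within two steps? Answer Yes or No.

Yes

Vipers did not beat Rays directly.
Vipers beat Marlins, Pumas. Of those, Marlins beat Rays.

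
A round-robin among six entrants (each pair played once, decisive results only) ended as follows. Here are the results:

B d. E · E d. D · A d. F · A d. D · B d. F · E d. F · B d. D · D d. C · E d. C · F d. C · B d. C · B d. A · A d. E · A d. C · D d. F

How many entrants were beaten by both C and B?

C beat: no one.
B beat: A, C, D, E, F.
No one was beaten by both.

0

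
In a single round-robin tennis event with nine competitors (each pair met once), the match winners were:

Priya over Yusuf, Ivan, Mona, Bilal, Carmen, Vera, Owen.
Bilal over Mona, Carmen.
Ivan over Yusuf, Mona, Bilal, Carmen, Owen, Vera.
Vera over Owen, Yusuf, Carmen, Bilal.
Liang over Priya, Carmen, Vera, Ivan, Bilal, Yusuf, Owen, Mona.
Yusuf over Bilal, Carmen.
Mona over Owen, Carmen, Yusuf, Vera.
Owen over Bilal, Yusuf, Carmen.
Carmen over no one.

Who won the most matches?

Win totals: Owen 3, Vera 4, Ivan 6, Carmen 0, Priya 7, Bilal 2, Liang 8, Mona 4, Yusuf 2.
Liang leads with 8 wins (next highest: 7).

Liang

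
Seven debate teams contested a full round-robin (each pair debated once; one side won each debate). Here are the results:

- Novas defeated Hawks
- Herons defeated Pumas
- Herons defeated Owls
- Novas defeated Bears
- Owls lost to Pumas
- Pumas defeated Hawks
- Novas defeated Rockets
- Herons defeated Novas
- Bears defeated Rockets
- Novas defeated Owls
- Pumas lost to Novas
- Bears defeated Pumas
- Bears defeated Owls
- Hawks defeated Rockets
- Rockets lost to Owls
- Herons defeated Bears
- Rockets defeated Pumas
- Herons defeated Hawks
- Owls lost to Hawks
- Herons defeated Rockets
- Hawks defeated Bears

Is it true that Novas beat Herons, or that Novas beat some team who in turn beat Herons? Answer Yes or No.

No

Novas did not beat Herons directly.
Novas beat Owls, Hawks, Rockets, Pumas, Bears, but each of them lost to Herons. No two-step path.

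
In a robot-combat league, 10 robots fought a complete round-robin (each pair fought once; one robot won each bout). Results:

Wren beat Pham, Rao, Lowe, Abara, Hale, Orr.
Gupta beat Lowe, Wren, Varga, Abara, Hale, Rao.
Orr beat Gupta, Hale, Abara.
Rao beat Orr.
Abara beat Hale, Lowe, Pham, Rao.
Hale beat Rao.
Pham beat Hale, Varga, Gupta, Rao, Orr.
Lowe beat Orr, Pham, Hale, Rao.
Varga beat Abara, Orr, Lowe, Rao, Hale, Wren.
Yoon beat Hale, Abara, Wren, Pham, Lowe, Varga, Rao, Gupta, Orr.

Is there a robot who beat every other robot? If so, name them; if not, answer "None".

Yoon

Yoon has 9 wins out of 9 opponents — a perfect record.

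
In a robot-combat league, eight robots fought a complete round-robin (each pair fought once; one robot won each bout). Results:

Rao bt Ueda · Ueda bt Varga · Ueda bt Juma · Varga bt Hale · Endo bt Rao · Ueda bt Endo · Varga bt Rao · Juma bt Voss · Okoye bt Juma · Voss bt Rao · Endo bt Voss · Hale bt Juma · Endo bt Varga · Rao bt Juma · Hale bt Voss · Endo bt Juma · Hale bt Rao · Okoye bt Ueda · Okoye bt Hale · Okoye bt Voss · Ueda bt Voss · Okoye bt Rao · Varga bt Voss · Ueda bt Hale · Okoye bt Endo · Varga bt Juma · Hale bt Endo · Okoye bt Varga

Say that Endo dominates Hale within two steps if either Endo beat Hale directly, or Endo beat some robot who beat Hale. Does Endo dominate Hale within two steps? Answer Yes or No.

Endo did not beat Hale directly.
Endo beat Rao, Varga, Juma, Voss. Of those, Varga beat Hale.

Yes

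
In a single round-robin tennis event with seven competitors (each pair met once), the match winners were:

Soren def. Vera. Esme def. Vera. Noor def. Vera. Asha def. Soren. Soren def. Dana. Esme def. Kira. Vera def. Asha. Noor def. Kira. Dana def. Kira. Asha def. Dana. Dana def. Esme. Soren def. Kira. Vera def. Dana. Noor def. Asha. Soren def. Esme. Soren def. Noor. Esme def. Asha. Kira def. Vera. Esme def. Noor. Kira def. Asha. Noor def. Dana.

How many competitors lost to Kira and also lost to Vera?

Kira beat: Asha, Vera.
Vera beat: Asha, Dana.
Both beat: Asha — 1.

1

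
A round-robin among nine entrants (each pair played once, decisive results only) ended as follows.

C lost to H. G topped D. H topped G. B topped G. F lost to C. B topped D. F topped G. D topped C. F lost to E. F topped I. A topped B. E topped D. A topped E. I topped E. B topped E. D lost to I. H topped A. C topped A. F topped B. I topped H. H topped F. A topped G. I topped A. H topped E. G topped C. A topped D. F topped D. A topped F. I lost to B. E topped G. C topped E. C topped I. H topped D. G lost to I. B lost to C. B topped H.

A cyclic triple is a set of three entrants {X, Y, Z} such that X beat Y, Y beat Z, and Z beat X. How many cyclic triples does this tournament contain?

19

Win totals: A 5, B 5, C 5, D 1, E 3, F 4, G 2, H 6, I 5.
An entrant with w wins dominates both others in C(w,2) triples; summing gives 10 + 10 + 10 + 0 + 3 + 6 + 1 + 15 + 10 = 65 transitive triples.
Total triples C(9,3) = 84, so cyclic triples = 84 − 65 = 19.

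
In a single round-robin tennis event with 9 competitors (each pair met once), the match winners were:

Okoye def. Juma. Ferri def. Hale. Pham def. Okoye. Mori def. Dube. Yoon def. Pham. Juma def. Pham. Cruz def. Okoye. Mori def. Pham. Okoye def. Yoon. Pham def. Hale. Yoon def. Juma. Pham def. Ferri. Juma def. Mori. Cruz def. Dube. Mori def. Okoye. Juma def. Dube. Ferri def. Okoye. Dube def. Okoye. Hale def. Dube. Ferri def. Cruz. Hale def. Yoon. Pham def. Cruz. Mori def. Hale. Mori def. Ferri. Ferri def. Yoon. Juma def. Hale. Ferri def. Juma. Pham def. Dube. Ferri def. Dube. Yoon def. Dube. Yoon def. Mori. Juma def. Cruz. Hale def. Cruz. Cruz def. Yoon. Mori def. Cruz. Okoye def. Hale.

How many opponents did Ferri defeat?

Ferri's results: beat Okoye, Dube, Hale, Yoon, Cruz, Juma; lost to Pham, Mori.
That is 6 wins.

6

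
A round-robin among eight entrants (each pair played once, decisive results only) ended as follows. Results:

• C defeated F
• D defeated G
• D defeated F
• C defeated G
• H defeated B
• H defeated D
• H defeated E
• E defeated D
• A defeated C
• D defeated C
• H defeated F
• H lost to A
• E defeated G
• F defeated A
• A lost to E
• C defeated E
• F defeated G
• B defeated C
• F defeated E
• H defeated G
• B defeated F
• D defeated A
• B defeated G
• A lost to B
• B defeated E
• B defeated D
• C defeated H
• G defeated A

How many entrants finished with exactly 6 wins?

1

Win totals: A 2, B 6, C 4, D 4, E 3, F 3, G 1, H 5.
Exactly 6: B — 1 entrant.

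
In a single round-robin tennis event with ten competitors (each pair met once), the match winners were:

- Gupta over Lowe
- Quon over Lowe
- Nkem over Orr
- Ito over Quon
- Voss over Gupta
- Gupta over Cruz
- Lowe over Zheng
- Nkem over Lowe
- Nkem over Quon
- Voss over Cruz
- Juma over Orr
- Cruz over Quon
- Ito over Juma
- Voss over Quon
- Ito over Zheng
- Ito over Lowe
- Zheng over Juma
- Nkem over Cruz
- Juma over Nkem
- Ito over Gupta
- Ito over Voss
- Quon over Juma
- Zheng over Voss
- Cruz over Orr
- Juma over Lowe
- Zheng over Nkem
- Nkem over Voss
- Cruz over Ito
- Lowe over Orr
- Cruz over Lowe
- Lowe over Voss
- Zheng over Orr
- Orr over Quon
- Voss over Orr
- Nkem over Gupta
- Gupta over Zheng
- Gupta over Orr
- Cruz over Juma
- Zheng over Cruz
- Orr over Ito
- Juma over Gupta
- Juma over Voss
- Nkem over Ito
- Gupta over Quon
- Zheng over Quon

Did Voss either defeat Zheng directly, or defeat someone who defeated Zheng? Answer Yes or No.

Yes

Voss did not beat Zheng directly.
Voss beat Cruz, Orr, Quon, Gupta. Of those, Gupta beat Zheng.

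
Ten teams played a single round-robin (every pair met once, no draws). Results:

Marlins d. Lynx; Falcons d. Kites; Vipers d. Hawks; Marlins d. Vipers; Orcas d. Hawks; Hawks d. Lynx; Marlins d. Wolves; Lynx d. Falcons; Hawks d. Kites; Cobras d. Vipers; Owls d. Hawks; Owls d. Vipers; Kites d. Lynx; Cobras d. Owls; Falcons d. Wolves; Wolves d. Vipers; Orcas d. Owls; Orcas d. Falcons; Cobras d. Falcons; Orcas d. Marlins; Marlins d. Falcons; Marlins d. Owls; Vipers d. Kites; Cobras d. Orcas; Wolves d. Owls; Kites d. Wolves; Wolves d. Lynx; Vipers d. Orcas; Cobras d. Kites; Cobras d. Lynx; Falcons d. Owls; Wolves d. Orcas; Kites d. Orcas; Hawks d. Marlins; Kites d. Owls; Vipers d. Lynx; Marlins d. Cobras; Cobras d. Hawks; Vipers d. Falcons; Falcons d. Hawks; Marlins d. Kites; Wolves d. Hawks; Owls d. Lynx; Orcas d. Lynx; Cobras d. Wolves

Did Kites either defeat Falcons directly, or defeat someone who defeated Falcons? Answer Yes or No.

Kites did not beat Falcons directly.
Kites beat Owls, Lynx, Orcas, Wolves. Of those, Lynx beat Falcons.

Yes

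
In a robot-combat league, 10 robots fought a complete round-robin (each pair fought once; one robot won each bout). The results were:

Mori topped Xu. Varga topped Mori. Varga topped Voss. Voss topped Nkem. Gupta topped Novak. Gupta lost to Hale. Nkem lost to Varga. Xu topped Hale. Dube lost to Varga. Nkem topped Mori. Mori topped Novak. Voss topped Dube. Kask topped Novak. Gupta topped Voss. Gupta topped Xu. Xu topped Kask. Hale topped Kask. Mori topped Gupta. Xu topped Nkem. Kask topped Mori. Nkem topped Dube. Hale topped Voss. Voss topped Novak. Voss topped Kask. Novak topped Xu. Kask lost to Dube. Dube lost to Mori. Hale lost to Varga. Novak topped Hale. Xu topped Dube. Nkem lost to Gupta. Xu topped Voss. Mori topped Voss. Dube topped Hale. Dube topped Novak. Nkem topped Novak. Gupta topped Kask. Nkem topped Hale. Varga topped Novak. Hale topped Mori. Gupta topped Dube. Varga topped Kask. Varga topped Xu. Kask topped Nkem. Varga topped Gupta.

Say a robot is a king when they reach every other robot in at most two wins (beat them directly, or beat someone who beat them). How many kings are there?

Voss cannot reach Gupta, Varga in two steps.
Gupta cannot reach Varga in two steps.
Mori cannot reach Varga in two steps.
Xu cannot reach Varga in two steps.
Kask cannot reach Varga in two steps.
Nkem cannot reach Varga in two steps.
Novak cannot reach Varga in two steps.
Dube cannot reach Varga in two steps.
Hale cannot reach Varga in two steps.
Varga reaches everyone (king).
Kings: Varga — 1.

1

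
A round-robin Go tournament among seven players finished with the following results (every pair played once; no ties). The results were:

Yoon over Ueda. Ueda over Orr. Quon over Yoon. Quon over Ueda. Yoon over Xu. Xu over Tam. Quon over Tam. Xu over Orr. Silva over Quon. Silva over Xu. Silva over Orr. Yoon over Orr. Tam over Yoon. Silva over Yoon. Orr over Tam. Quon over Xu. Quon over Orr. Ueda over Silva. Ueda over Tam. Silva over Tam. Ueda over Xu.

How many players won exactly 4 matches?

Win totals: Xu 2, Tam 1, Orr 1, Yoon 3, Quon 5, Ueda 4, Silva 5.
Exactly 4: Ueda — 1 player.

1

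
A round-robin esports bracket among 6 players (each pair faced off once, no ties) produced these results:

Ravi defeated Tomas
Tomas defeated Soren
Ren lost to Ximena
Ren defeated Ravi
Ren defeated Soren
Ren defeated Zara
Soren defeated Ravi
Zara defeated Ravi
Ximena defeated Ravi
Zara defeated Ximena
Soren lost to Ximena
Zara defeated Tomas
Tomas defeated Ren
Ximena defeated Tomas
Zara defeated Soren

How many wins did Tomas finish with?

Tomas' results: beat Ren, Soren; lost to Ximena, Zara, Ravi.
That is 2 wins.

2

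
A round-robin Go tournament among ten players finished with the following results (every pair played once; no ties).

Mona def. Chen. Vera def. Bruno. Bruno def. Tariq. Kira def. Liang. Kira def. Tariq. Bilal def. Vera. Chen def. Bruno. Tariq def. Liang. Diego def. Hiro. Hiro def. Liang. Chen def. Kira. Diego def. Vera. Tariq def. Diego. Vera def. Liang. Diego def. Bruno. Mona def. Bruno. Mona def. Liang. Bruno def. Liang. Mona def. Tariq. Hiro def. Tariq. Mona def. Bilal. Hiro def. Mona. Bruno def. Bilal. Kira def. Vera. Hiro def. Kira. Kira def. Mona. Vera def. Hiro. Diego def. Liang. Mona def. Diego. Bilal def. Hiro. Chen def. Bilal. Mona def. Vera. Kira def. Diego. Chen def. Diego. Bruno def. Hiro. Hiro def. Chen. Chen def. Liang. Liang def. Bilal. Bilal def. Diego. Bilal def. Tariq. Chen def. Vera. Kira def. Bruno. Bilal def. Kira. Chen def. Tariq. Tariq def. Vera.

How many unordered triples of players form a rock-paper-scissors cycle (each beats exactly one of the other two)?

25

Win totals: Bilal 5, Kira 6, Tariq 3, Mona 7, Bruno 4, Diego 4, Hiro 5, Vera 3, Liang 1, Chen 7.
A player with w wins dominates both others in C(w,2) triples; summing gives 10 + 15 + 3 + 21 + 6 + 6 + 10 + 3 + 0 + 21 = 95 transitive triples.
Total triples C(10,3) = 120, so cyclic triples = 120 − 95 = 25.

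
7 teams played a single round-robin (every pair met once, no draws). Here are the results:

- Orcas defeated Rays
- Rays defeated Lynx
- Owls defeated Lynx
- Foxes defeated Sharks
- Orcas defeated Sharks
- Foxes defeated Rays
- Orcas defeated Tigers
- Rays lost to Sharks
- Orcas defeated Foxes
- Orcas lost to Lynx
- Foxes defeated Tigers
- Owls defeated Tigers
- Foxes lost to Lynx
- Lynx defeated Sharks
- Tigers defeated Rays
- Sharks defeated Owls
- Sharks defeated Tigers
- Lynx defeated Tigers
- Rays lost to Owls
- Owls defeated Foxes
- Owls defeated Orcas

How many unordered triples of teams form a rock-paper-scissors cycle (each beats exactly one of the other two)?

7

Win totals: Foxes 3, Orcas 4, Rays 1, Tigers 1, Owls 5, Lynx 4, Sharks 3.
A team with w wins dominates both others in C(w,2) triples; summing gives 3 + 6 + 0 + 0 + 10 + 6 + 3 = 28 transitive triples.
Total triples C(7,3) = 35, so cyclic triples = 35 − 28 = 7.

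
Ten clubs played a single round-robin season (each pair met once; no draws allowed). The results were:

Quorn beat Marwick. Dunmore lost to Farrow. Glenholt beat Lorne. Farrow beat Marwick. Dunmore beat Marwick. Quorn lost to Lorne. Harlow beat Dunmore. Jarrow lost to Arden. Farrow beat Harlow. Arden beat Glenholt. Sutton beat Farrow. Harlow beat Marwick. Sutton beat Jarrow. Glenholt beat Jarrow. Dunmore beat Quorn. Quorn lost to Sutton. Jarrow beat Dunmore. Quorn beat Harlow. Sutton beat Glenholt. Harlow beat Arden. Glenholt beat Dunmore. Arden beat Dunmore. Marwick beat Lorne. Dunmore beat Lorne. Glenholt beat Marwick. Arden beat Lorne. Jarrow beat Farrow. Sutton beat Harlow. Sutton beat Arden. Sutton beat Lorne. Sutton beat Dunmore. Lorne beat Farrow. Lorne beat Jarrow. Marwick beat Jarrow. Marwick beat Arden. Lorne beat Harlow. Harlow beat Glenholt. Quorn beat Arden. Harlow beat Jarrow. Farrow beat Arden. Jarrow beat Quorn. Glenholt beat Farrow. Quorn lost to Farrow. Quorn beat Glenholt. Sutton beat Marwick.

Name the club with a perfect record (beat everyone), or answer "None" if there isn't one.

Sutton

Sutton has 9 wins out of 9 opponents — a perfect record.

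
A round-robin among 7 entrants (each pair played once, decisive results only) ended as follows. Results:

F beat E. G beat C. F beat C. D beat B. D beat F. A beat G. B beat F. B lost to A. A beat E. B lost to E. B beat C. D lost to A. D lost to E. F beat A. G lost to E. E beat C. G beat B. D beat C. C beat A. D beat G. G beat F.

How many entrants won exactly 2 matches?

1

Win totals: A 4, B 2, C 1, D 4, E 4, F 3, G 3.
Exactly 2: B — 1 entrant.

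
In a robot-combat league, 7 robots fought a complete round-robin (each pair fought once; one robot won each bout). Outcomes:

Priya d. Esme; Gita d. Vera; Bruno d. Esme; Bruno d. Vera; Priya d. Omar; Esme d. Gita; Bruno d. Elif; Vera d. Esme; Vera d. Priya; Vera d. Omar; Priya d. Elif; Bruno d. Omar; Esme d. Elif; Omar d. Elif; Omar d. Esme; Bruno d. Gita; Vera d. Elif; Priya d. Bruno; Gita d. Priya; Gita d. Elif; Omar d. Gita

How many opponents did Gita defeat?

Gita's results: beat Priya, Vera, Elif; lost to Esme, Omar, Bruno.
That is 3 wins.

3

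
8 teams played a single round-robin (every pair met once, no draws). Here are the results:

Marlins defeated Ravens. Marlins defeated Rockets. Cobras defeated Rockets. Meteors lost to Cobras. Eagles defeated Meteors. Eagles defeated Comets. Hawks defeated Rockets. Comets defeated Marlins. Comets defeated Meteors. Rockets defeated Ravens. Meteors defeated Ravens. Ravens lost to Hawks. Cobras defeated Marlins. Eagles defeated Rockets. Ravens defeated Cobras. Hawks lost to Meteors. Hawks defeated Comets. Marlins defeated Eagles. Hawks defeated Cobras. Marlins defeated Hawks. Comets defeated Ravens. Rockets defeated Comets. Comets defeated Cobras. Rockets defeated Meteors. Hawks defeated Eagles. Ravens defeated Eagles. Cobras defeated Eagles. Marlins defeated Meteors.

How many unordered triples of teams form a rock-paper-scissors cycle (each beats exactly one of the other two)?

Win totals: Ravens 2, Cobras 4, Meteors 2, Rockets 3, Hawks 5, Eagles 3, Comets 4, Marlins 5.
A team with w wins dominates both others in C(w,2) triples; summing gives 1 + 6 + 1 + 3 + 10 + 3 + 6 + 10 = 40 transitive triples.
Total triples C(8,3) = 56, so cyclic triples = 56 − 40 = 16.

16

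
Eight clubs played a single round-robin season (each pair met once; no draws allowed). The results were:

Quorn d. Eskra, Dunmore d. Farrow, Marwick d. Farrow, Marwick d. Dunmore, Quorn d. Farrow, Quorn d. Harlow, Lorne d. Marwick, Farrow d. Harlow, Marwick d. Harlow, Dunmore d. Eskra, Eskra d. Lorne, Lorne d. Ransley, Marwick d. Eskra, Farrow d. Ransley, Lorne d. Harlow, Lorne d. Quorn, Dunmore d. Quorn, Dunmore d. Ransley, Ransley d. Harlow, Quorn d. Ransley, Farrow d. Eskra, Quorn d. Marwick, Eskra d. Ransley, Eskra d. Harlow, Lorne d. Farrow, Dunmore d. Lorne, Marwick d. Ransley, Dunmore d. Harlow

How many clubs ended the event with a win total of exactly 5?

Win totals: Marwick 5, Lorne 5, Harlow 0, Farrow 3, Eskra 3, Dunmore 6, Ransley 1, Quorn 5.
Exactly 5: Marwick, Lorne, Quorn — 3 clubs.

3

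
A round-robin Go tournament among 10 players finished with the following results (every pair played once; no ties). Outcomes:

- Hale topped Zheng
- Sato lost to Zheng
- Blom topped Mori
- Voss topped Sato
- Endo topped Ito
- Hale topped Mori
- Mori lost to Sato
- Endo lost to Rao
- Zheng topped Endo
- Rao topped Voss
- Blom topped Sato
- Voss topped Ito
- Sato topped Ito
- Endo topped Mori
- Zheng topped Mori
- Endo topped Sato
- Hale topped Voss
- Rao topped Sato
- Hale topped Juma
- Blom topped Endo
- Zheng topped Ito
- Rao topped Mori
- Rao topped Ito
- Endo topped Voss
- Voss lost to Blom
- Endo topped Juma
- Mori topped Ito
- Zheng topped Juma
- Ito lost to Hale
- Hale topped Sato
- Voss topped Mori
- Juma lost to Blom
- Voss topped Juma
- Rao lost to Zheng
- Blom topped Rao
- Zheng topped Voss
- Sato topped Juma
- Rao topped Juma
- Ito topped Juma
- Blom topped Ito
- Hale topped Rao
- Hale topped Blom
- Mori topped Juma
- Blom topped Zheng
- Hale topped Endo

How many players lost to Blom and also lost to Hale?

8

Blom beat: Mori, Ito, Juma, Rao, Zheng, Endo, Sato, Voss.
Hale beat: Mori, Ito, Juma, Rao, Zheng, Endo, Sato, Voss, Blom.
Both beat: Mori, Ito, Juma, Rao, Zheng, Endo, Sato, Voss — 8.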